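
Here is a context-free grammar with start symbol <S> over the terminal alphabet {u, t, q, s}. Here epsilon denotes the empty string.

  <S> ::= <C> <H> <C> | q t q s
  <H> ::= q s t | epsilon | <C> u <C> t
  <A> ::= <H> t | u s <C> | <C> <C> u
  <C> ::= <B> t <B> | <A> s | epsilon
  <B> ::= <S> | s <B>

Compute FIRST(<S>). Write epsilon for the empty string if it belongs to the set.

{epsilon, q, s, t, u}

FIRST(<S>) = {epsilon, q, s, t, u}  (via <C> <H> <C>)
FIRST(<B>) = {epsilon, q, s, t, u}  (via <S>)
FIRST(<H>) = {epsilon, q, s, t, u}  (via <C> u <C> t)
FIRST(<A>) = {q, s, t, u}  (via <H> t, <C> <C> u)
FIRST(<C>) = {epsilon, q, s, t, u}  (via <B> t <B>, <A> s)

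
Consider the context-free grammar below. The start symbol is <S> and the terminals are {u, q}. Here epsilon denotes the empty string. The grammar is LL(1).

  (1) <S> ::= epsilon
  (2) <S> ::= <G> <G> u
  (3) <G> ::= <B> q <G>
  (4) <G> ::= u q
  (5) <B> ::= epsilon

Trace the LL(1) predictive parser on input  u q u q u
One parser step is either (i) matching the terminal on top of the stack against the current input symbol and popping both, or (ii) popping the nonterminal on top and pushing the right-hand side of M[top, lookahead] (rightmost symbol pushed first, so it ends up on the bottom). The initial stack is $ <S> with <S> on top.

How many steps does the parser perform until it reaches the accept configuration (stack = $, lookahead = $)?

8

step 1: stack=$ <S>  input=u q u q u $  — expand <S> ::= <G> <G> u
step 2: stack=$ u <G> <G>  input=u q u q u $  — expand <G> ::= u q
step 3: stack=$ u <G> q u  input=u q u q u $  — match u
step 4: stack=$ u <G> q  input=q u q u $  — match q
step 5: stack=$ u <G>  input=u q u $  — expand <G> ::= u q
step 6: stack=$ u q u  input=u q u $  — match u
step 7: stack=$ u q  input=q u $  — match q
step 8: stack=$ u  input=u $  — match u
Accept reached after 8 steps.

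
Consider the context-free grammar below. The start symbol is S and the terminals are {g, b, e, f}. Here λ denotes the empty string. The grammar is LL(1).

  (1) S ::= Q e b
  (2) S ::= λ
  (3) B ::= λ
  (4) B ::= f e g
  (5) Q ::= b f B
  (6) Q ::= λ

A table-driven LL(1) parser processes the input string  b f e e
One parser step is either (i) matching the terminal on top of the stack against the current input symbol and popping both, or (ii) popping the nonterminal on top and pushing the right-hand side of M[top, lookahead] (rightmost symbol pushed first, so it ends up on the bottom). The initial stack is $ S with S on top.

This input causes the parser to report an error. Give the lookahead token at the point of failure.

e

     Stack        Input      Action
  1  $ S          b f e e $  expand S ::= Q e b
  2  $ b e Q      b f e e $  expand Q ::= b f B
  3  $ b e B f b  b f e e $  match b
  4  $ b e B f    f e e $    match f
  5  $ b e B      e e $      expand B ::= λ
  6  $ b e        e e $      match e
  7  $ b          e $        error: top is terminal b but lookahead is e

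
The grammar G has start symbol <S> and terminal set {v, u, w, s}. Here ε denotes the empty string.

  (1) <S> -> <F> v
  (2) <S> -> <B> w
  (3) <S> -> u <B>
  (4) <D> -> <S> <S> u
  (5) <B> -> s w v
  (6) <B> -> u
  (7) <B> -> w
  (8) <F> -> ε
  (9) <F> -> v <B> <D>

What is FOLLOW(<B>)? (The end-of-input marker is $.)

FIRST(<B>) = {s, u, w}
FIRST(<F>) = {ε, v}
FIRST(<S>) = {s, u, v, w}  (via <F> v, <B> w)
FIRST(<D>) = {s, u, v, w}  (via <S> <S> u)
FOLLOW(<S>) includes $ since <S> is the start symbol.
FOLLOW(<S>): in <D>-><S> <S> u (occurrence 1), <S> is followed by <S> u with FIRST {s, u, v, w}; in <D>-><S> <S> u (occurrence 2), <S> is followed by u with FIRST {u}. Thus FOLLOW(<S>) = {$, s, u, v, w}.
FOLLOW(<B>): in <S>-><B> w, <B> is followed by w with FIRST {w}; in <S>->u <B>, the suffix after <B> is empty, so FOLLOW(<B>) ⊇ FOLLOW(<S>) = {$, s, u, v, w}; in <F>->v <B> <D>, <B> is followed by <D> with FIRST {s, u, v, w}. Thus FOLLOW(<B>) = {$, s, u, v, w}.
FOLLOW(<F>): in <S>-><F> v, <F> is followed by v with FIRST {v}. Thus FOLLOW(<F>) = {v}.
FOLLOW(<D>): in <F>->v <B> <D>, the suffix after <D> is empty, so FOLLOW(<D>) ⊇ FOLLOW(<F>) = {v}. Thus FOLLOW(<D>) = {v}.

{$, s, u, v, w}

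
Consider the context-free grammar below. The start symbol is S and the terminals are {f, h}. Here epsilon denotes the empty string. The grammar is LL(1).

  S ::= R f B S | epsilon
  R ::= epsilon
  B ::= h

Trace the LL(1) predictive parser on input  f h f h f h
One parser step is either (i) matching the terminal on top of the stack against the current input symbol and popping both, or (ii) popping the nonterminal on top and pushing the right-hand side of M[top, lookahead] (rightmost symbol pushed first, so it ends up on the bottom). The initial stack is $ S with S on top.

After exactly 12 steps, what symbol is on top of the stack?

f

step 1: stack=$ S  input=f h f h f h $  — expand S ::= R f B S
step 2: stack=$ S B f R  input=f h f h f h $  — expand R ::= epsilon
step 3: stack=$ S B f  input=f h f h f h $  — match f
step 4: stack=$ S B  input=h f h f h $  — expand B ::= h
step 5: stack=$ S h  input=h f h f h $  — match h
step 6: stack=$ S  input=f h f h $  — expand S ::= R f B S
step 7: stack=$ S B f R  input=f h f h $  — expand R ::= epsilon
step 8: stack=$ S B f  input=f h f h $  — match f
step 9: stack=$ S B  input=h f h $  — expand B ::= h
step 10: stack=$ S h  input=h f h $  — match h
step 11: stack=$ S  input=f h $  — expand S ::= R f B S
step 12: stack=$ S B f R  input=f h $  — expand R ::= epsilon
Stack after step 12: $ S B f (top = f).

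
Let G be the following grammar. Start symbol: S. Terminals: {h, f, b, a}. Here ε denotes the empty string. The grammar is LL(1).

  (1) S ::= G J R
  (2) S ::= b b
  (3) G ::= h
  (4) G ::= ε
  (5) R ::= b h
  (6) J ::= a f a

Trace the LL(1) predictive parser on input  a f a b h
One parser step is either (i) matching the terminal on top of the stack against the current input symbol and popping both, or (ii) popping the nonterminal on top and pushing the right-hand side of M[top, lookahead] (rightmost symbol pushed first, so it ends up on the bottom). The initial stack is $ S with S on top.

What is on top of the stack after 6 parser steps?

R

step 1: stack=$ S  input=a f a b h $  — expand S ::= G J R
step 2: stack=$ R J G  input=a f a b h $  — expand G ::= ε
step 3: stack=$ R J  input=a f a b h $  — expand J ::= a f a
step 4: stack=$ R a f a  input=a f a b h $  — match a
step 5: stack=$ R a f  input=f a b h $  — match f
step 6: stack=$ R a  input=a b h $  — match a
Stack after step 6: $ R (top = R).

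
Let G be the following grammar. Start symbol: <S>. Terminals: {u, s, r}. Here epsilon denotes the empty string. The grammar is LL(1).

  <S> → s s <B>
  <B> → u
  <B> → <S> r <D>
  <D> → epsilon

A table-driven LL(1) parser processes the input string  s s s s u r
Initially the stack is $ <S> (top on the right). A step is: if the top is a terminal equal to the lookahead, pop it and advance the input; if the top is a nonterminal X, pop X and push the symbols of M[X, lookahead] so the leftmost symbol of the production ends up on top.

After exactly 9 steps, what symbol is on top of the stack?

step 1: stack=$ <S>  input=s s s s u r $  — expand <S> → s s <B>
step 2: stack=$ <B> s s  input=s s s s u r $  — match s
step 3: stack=$ <B> s  input=s s s u r $  — match s
step 4: stack=$ <B>  input=s s u r $  — expand <B> → <S> r <D>
step 5: stack=$ <D> r <S>  input=s s u r $  — expand <S> → s s <B>
step 6: stack=$ <D> r <B> s s  input=s s u r $  — match s
step 7: stack=$ <D> r <B> s  input=s u r $  — match s
step 8: stack=$ <D> r <B>  input=u r $  — expand <B> → u
step 9: stack=$ <D> r u  input=u r $  — match u
Stack after step 9: $ <D> r (top = r).

r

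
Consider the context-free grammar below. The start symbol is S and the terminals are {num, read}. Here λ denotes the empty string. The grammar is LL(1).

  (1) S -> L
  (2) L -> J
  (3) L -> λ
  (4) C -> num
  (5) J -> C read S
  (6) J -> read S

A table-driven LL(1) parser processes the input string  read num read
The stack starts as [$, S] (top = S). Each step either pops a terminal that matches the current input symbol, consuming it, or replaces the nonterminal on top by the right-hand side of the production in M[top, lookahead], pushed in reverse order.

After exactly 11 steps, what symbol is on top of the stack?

step 1: stack=$ S  input=read num read $  — expand S -> L
step 2: stack=$ L  input=read num read $  — expand L -> J
step 3: stack=$ J  input=read num read $  — expand J -> read S
step 4: stack=$ S read  input=read num read $  — match read
step 5: stack=$ S  input=num read $  — expand S -> L
step 6: stack=$ L  input=num read $  — expand L -> J
step 7: stack=$ J  input=num read $  — expand J -> C read S
step 8: stack=$ S read C  input=num read $  — expand C -> num
step 9: stack=$ S read num  input=num read $  — match num
step 10: stack=$ S read  input=read $  — match read
step 11: stack=$ S  input=$  — expand S -> L
Stack after step 11: $ L (top = L).

L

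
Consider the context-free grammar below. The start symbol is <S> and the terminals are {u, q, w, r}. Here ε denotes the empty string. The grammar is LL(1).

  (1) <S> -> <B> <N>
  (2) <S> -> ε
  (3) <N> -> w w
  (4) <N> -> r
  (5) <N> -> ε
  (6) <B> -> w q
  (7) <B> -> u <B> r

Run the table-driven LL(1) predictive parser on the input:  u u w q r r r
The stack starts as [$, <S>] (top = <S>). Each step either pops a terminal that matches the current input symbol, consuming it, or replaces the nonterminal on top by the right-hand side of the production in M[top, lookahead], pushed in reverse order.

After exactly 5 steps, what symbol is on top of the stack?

<B>

step 1: stack=$ <S>  input=u u w q r r r $  — expand <S> -> <B> <N>
step 2: stack=$ <N> <B>  input=u u w q r r r $  — expand <B> -> u <B> r
step 3: stack=$ <N> r <B> u  input=u u w q r r r $  — match u
step 4: stack=$ <N> r <B>  input=u w q r r r $  — expand <B> -> u <B> r
step 5: stack=$ <N> r r <B> u  input=u w q r r r $  — match u
Stack after step 5: $ <N> r r <B> (top = <B>).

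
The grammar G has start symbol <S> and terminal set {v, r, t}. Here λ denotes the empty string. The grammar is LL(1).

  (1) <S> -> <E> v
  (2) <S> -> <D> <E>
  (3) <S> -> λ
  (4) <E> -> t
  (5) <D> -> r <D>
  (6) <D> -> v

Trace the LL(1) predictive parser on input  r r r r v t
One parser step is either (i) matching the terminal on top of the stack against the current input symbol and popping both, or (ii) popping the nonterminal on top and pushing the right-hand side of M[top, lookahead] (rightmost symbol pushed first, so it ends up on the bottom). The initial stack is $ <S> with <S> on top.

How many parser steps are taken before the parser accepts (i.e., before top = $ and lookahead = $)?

13

step 1: stack=$ <S>  input=r r r r v t $  — expand <S> -> <D> <E>
step 2: stack=$ <E> <D>  input=r r r r v t $  — expand <D> -> r <D>
step 3: stack=$ <E> <D> r  input=r r r r v t $  — match r
step 4: stack=$ <E> <D>  input=r r r v t $  — expand <D> -> r <D>
step 5: stack=$ <E> <D> r  input=r r r v t $  — match r
step 6: stack=$ <E> <D>  input=r r v t $  — expand <D> -> r <D>
step 7: stack=$ <E> <D> r  input=r r v t $  — match r
step 8: stack=$ <E> <D>  input=r v t $  — expand <D> -> r <D>
step 9: stack=$ <E> <D> r  input=r v t $  — match r
step 10: stack=$ <E> <D>  input=v t $  — expand <D> -> v
step 11: stack=$ <E> v  input=v t $  — match v
step 12: stack=$ <E>  input=t $  — expand <E> -> t
step 13: stack=$ t  input=t $  — match t
Accept reached after 13 steps.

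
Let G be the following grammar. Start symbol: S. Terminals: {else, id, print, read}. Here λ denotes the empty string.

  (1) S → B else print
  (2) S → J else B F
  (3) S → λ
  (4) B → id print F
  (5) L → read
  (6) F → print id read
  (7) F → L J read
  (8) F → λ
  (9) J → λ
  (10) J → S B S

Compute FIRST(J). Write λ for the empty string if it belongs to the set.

FIRST(B): from B→id print F we get {id}. So FIRST(B) = {id}.
FIRST(L): from L→read we get {read}. So FIRST(L) = {read}.
FIRST(F): from F→print id read we get {print}; from F→L J read we get {read}; from F→λ we get {λ}. So FIRST(F) = {λ, print, read}.
FIRST(S): from S→B else print we get {id}; from S→J else B F we get {else, id}; from S→λ we get {λ}. So FIRST(S) = {λ, else, id}.
FIRST(J): from J→λ we get {λ}; from J→S B S we get {else, id}. So FIRST(J) = {λ, else, id}.

{λ, else, id}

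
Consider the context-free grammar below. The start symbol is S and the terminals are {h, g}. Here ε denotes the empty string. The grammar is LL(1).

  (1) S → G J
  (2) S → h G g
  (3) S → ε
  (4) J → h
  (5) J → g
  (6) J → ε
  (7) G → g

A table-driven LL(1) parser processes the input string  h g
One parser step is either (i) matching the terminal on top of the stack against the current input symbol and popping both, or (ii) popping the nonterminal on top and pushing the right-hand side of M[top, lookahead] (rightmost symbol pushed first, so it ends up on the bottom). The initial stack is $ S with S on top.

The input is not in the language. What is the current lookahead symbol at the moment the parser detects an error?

     Stack    Input  Action
  1  $ S      h g $  expand S → h G g
  2  $ g G h  h g $  match h
  3  $ g G    g $    expand G → g
  4  $ g g    g $    match g
  5  $ g      $      error: top is terminal g but lookahead is $

$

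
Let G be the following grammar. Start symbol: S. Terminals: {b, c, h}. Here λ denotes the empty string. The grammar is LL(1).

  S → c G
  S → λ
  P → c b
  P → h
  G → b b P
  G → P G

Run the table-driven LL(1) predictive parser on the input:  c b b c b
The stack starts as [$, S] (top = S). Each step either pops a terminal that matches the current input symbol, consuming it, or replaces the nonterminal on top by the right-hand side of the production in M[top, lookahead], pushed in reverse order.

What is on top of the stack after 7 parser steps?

step 1: stack=$ S  input=c b b c b $  — expand S → c G
step 2: stack=$ G c  input=c b b c b $  — match c
step 3: stack=$ G  input=b b c b $  — expand G → b b P
step 4: stack=$ P b b  input=b b c b $  — match b
step 5: stack=$ P b  input=b c b $  — match b
step 6: stack=$ P  input=c b $  — expand P → c b
step 7: stack=$ b c  input=c b $  — match c
Stack after step 7: $ b (top = b).

b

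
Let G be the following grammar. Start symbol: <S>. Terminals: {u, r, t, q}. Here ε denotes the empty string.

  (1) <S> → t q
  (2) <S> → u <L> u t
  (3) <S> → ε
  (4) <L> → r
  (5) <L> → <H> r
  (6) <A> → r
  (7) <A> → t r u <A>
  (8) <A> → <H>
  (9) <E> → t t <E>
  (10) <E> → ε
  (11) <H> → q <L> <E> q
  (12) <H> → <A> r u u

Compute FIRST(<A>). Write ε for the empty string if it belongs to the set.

{q, r, t}

FIRST(<S>) = {ε, t, u}
FIRST(<E>) = {ε, t}
FIRST(<L>) = {q, r, t}  (via <H> r)
FIRST(<A>) = {q, r, t}  (via <H>)
FIRST(<H>) = {q, r, t}  (via <A> r u u)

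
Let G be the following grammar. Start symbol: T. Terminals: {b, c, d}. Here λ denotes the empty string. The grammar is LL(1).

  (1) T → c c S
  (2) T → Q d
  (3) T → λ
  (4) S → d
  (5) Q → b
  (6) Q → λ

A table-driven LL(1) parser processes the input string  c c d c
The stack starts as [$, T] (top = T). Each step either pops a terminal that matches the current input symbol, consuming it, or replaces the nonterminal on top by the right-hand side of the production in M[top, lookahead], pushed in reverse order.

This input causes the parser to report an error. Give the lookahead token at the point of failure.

c

     Stack    Input      Action
  1  $ T      c c d c $  expand T → c c S
  2  $ S c c  c c d c $  match c
  3  $ S c    c d c $    match c
  4  $ S      d c $      expand S → d
  5  $ d      d c $      match d
  6  $        c $        error: stack empty but input remains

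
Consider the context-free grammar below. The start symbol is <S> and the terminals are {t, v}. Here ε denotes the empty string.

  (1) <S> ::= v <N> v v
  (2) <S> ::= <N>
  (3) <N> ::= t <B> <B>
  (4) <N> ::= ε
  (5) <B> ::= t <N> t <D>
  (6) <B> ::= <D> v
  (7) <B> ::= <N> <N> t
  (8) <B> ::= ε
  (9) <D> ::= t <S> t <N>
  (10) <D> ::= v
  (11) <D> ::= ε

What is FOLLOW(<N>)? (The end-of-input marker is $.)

{$, t, v}

FIRST(<N>) = {ε, t}
FIRST(<D>) = {ε, t, v}
FIRST(<S>) = {ε, t, v}  (via <N>)
FIRST(<B>) = {ε, t, v}  (via <D> v, <N> <N> t)
FOLLOW(<S>) includes $ since <S> is the start symbol.
FOLLOW(<S>): in <D>::=t <S> t <N>, <S> is followed by t <N> with FIRST {t}. Thus FOLLOW(<S>) = {$, t}.
FOLLOW(<N>): in <S>::=v <N> v v, <N> is followed by v v with FIRST {v}; in <S>::=<N>, the suffix after <N> is empty, so FOLLOW(<N>) ⊇ FOLLOW(<S>) = {$, t}; in <B>::=t <N> t <D>, <N> is followed by t <D> with FIRST {t}; in <B>::=<N> <N> t (occurrence 1), <N> is followed by <N> t with FIRST {t}; in <B>::=<N> <N> t (occurrence 2), <N> is followed by t with FIRST {t}; in <D>::=t <S> t <N>, the suffix after <N> is empty, so FOLLOW(<N>) ⊇ FOLLOW(<D>) = {$, t, v}. Thus FOLLOW(<N>) = {$, t, v}.
FOLLOW(<B>): in <N>::=t <B> <B> (occurrence 1), <B> is followed by <B> with FIRST {ε, t, v}; in <N>::=t <B> <B> (occurrence 1), the suffix after <B> is nullable, so FOLLOW(<B>) ⊇ FOLLOW(<N>) = {$, t, v}; in <N>::=t <B> <B> (occurrence 2), the suffix after <B> is empty, so FOLLOW(<B>) ⊇ FOLLOW(<N>) = {$, t, v}. Thus FOLLOW(<B>) = {$, t, v}.
FOLLOW(<D>): in <B>::=t <N> t <D>, the suffix after <D> is empty, so FOLLOW(<D>) ⊇ FOLLOW(<B>) = {$, t, v}; in <B>::=<D> v, <D> is followed by v with FIRST {v}. Thus FOLLOW(<D>) = {$, t, v}.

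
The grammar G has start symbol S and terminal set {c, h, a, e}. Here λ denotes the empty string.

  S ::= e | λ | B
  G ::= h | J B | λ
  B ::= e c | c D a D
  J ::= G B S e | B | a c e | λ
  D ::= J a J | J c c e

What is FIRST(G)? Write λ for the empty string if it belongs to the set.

{λ, a, c, e, h}

FIRST(B): from B::=e c we get {e}; from B::=c D a D we get {c}. So FIRST(B) = {c, e}.
FIRST(S): from S::=e we get {e}; from S::=λ we get {λ}; from S::=B we get {c, e}. So FIRST(S) = {λ, c, e}.
FIRST(G): from G::=h we get {h}; from G::=J B we get {a, c, e, h}; from G::=λ we get {λ}. So FIRST(G) = {λ, a, c, e, h}.
FIRST(J): from J::=G B S e we get {a, c, e, h}; from J::=B we get {c, e}; from J::=a c e we get {a}; from J::=λ we get {λ}. So FIRST(J) = {λ, a, c, e, h}.
FIRST(D): from D::=J a J we get {a, c, e, h}; from D::=J c c e we get {a, c, e, h}. So FIRST(D) = {a, c, e, h}.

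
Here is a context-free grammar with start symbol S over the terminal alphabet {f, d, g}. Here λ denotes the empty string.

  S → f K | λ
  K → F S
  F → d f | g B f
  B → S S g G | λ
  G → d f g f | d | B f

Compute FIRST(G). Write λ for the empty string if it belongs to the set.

{d, f, g}

FIRST(S): from S→f K we get {f}; from S→λ we get {λ}. So FIRST(S) = {λ, f}.
FIRST(F): from F→d f we get {d}; from F→g B f we get {g}. So FIRST(F) = {d, g}.
FIRST(K): from K→F S we get {d, g}. So FIRST(K) = {d, g}.
FIRST(B): from B→S S g G we get {f, g}; from B→λ we get {λ}. So FIRST(B) = {λ, f, g}.
FIRST(G): from G→d f g f we get {d}; from G→d we get {d}; from G→B f we get {f, g}. So FIRST(G) = {d, f, g}.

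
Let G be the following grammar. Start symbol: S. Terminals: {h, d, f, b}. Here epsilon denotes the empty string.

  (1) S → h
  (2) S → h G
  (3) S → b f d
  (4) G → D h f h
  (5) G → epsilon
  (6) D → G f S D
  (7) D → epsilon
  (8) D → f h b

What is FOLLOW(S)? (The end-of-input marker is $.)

FIRST(S): from S→h we get {h}; from S→h G we get {h}; from S→b f d we get {b}. So FIRST(S) = {b, h}.
FIRST(G): from G→D h f h we get {f, h}; from G→epsilon we get {epsilon}. So FIRST(G) = {epsilon, f, h}.
FIRST(D): from D→G f S D we get {f, h}; from D→epsilon we get {epsilon}; from D→f h b we get {f}. So FIRST(D) = {epsilon, f, h}.
FOLLOW(S) includes $ since S is the start symbol.
FOLLOW(D): in G→D h f h, D is followed by h f h with FIRST {h}; in D→G f S D, the suffix after D is empty (adds nothing new). Thus FOLLOW(D) = {h}.
FOLLOW(S): in D→G f S D, S is followed by D with FIRST {epsilon, f, h}; in D→G f S D, the suffix after S is nullable, so FOLLOW(S) ⊇ FOLLOW(D) = {h}. Thus FOLLOW(S) = {$, f, h}.
FOLLOW(G): in S→h G, the suffix after G is empty, so FOLLOW(G) ⊇ FOLLOW(S) = {$, f, h}; in D→G f S D, G is followed by f S D with FIRST {f}. Thus FOLLOW(G) = {$, f, h}.

{$, f, h}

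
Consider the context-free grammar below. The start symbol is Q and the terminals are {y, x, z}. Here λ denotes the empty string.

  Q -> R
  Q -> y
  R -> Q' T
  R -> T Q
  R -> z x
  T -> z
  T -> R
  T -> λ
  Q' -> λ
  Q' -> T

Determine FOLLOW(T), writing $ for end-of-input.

FIRST(Q) = {λ, y, z}  (via R)
FIRST(R) = {λ, y, z}  (via Q' T, T Q)
FIRST(T) = {λ, y, z}  (via R)
FIRST(Q') = {λ, y, z}  (via T)
FOLLOW(Q) includes $ since Q is the start symbol.
FOLLOW(Q): in R->T Q, the suffix after Q is empty, so FOLLOW(Q) ⊇ FOLLOW(R) = {$, y, z}. Thus FOLLOW(Q) = {$, y, z}.
FOLLOW(R): in Q->R, the suffix after R is empty, so FOLLOW(R) ⊇ FOLLOW(Q) = {$, y, z}; in T->R, the suffix after R is empty, so FOLLOW(R) ⊇ FOLLOW(T) = {$, y, z}. Thus FOLLOW(R) = {$, y, z}.
FOLLOW(Q'): in R->Q' T, Q' is followed by T with FIRST {λ, y, z}; in R->Q' T, the suffix after Q' is nullable, so FOLLOW(Q') ⊇ FOLLOW(R) = {$, y, z}. Thus FOLLOW(Q') = {$, y, z}.
FOLLOW(T): in R->Q' T, the suffix after T is empty, so FOLLOW(T) ⊇ FOLLOW(R) = {$, y, z}; in R->T Q, T is followed by Q with FIRST {λ, y, z}; in R->T Q, the suffix after T is nullable, so FOLLOW(T) ⊇ FOLLOW(R) = {$, y, z}; in Q'->T, the suffix after T is empty, so FOLLOW(T) ⊇ FOLLOW(Q') = {$, y, z}. Thus FOLLOW(T) = {$, y, z}.

{$, y, z}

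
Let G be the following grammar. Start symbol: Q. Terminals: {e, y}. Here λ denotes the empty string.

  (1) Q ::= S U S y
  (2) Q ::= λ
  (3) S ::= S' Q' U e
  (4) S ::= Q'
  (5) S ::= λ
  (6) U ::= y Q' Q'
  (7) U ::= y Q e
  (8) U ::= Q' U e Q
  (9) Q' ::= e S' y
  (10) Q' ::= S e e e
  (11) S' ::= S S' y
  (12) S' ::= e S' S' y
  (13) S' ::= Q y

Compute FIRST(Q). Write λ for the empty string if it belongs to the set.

{λ, e, y}

FIRST(Q) = {λ, e, y}  (via S U S y)
FIRST(S) = {λ, e, y}  (via S' Q' U e, Q')
FIRST(Q') = {e, y}  (via S e e e)
FIRST(S') = {e, y}  (via S S' y, Q y)
FIRST(U) = {e, y}  (via Q' U e Q)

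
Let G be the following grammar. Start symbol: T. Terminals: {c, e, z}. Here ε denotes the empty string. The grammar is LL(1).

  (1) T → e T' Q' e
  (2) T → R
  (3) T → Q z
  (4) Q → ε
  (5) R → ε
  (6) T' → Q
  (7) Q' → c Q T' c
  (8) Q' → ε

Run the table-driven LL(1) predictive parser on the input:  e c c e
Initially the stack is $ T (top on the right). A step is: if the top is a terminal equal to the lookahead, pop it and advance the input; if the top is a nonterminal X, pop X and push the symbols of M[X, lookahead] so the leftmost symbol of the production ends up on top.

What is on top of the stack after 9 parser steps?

     Stack         Input      Action
  1  $ T           e c c e $  expand T → e T' Q' e
  2  $ e Q' T' e   e c c e $  match e
  3  $ e Q' T'     c c e $    expand T' → Q
  4  $ e Q' Q      c c e $    expand Q → ε
  5  $ e Q'        c c e $    expand Q' → c Q T' c
  6  $ e c T' Q c  c c e $    match c
  7  $ e c T' Q    c e $      expand Q → ε
  8  $ e c T'      c e $      expand T' → Q
  9  $ e c Q       c e $      expand Q → ε
Stack after step 9: $ e c (top = c).

c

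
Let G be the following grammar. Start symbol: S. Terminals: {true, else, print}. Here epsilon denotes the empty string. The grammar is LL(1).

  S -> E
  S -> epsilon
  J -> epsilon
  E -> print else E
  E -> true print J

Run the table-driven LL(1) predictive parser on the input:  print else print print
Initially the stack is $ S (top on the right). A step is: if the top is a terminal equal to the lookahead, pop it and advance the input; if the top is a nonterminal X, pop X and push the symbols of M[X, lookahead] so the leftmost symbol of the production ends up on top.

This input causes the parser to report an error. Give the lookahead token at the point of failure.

step 1: stack=$ S  input=print else print print $  — expand S -> E
step 2: stack=$ E  input=print else print print $  — expand E -> print else E
step 3: stack=$ E else print  input=print else print print $  — match print
step 4: stack=$ E else  input=else print print $  — match else
step 5: stack=$ E  input=print print $  — expand E -> print else E
step 6: stack=$ E else print  input=print print $  — match print
step 7: stack=$ E else  input=print $  — error: top is terminal else but lookahead is print

print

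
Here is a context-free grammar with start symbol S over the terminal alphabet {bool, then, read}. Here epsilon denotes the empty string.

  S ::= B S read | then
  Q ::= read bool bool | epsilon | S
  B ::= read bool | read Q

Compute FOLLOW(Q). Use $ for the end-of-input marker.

FIRST(B): from B::=read bool we get {read}; from B::=read Q we get {read}. So FIRST(B) = {read}.
FIRST(S): from S::=B S read we get {read}; from S::=then we get {then}. So FIRST(S) = {read, then}.
FIRST(Q): from Q::=read bool bool we get {read}; from Q::=epsilon we get {epsilon}; from Q::=S we get {read, then}. So FIRST(Q) = {epsilon, read, then}.
FOLLOW(S) includes $ since S is the start symbol.
FOLLOW(B): in S::=B S read, B is followed by S read with FIRST {read, then}. Thus FOLLOW(B) = {read, then}.
FOLLOW(Q): in B::=read Q, the suffix after Q is empty, so FOLLOW(Q) ⊇ FOLLOW(B) = {read, then}. Thus FOLLOW(Q) = {read, then}.
FOLLOW(S): in S::=B S read, S is followed by read with FIRST {read}; in Q::=S, the suffix after S is empty, so FOLLOW(S) ⊇ FOLLOW(Q) = {read, then}. Thus FOLLOW(S) = {$, read, then}.

{read, then}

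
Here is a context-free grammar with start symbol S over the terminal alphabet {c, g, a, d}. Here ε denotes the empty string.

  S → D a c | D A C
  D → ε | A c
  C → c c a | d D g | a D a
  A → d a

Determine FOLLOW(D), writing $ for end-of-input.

FIRST(C) = {a, c, d}
FIRST(A) = {d}
FIRST(D) = {ε, d}  (via A c)
FIRST(S) = {a, d}  (via D a c, D A C)
FOLLOW(S) includes $ since S is the start symbol.
FOLLOW(S): S appears on no right-hand side. Thus FOLLOW(S) = {$}.
FOLLOW(D): in S→D a c, D is followed by a c with FIRST {a}; in S→D A C, D is followed by A C with FIRST {d}; in C→d D g, D is followed by g with FIRST {g}; in C→a D a, D is followed by a with FIRST {a}. Thus FOLLOW(D) = {a, d, g}.
FOLLOW(C): in S→D A C, the suffix after C is empty, so FOLLOW(C) ⊇ FOLLOW(S) = {$}. Thus FOLLOW(C) = {$}.
FOLLOW(A): in S→D A C, A is followed by C with FIRST {a, c, d}; in D→A c, A is followed by c with FIRST {c}. Thus FOLLOW(A) = {a, c, d}.

{a, d, g}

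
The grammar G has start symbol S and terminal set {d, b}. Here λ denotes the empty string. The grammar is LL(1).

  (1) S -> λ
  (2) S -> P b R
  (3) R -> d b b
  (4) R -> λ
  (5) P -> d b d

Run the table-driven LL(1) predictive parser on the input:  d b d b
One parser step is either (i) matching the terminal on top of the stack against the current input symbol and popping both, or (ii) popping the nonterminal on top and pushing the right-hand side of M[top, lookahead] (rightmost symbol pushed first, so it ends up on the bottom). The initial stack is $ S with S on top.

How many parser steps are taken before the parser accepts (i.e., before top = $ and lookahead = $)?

step 1: stack=$ S  input=d b d b $  — expand S -> P b R
step 2: stack=$ R b P  input=d b d b $  — expand P -> d b d
step 3: stack=$ R b d b d  input=d b d b $  — match d
step 4: stack=$ R b d b  input=b d b $  — match b
step 5: stack=$ R b d  input=d b $  — match d
step 6: stack=$ R b  input=b $  — match b
step 7: stack=$ R  input=$  — expand R -> λ
Accept reached after 7 steps.

7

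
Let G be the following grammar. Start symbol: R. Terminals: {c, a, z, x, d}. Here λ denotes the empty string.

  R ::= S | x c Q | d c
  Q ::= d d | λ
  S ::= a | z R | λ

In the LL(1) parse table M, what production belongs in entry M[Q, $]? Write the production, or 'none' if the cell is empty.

Q ::= λ

FIRST(Q) = {λ, d}
FIRST(S) = {λ, a, z}
FIRST(R) = {λ, a, d, x, z}  (via S)
FOLLOW(R) includes $ since R is the start symbol.
FOLLOW(R): in S::=z R, the suffix after R is empty, so FOLLOW(R) ⊇ FOLLOW(S) = {$}. Thus FOLLOW(R) = {$}.
FOLLOW(Q): in R::=x c Q, the suffix after Q is empty, so FOLLOW(Q) ⊇ FOLLOW(R) = {$}. Thus FOLLOW(Q) = {$}.
For Q ::= d d: FIRST(d d) = {d}, so it goes in M[Q, t] for t ∈ {d}.
For Q ::= λ: FIRST(λ) = {λ}, so it goes in M[Q, t] for t ∈ {}; since λ ∈ FIRST, also for every t ∈ FOLLOW(Q) = {$}.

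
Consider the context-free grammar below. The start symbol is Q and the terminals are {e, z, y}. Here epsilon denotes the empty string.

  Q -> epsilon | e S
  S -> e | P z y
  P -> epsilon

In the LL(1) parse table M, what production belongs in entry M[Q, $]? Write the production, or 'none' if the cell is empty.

Q -> epsilon

FIRST(Q) = {epsilon, e}
FIRST(P) = {epsilon}
FIRST(S) = {e, z}  (via P z y)
FOLLOW(Q) includes $ since Q is the start symbol.
FOLLOW(Q): Q appears on no right-hand side. Thus FOLLOW(Q) = {$}.
For Q -> epsilon: FIRST(epsilon) = {epsilon}, so it goes in M[Q, t] for t ∈ {}; since epsilon ∈ FIRST, also for every t ∈ FOLLOW(Q) = {$}.
For Q -> e S: FIRST(e S) = {e}, so it goes in M[Q, t] for t ∈ {e}.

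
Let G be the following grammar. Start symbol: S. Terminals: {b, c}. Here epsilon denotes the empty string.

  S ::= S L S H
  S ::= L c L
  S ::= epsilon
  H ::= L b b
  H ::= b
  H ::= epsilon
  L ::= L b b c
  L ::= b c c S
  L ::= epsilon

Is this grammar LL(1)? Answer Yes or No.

FIRST(S) = {epsilon, b, c}
FIRST(H) = {epsilon, b}
FIRST(L) = {epsilon, b}
FOLLOW(S) = {$, b, c}
FOLLOW(H) = {$, b, c}
FOLLOW(L) = {$, b, c}
Cell M[H, b] receives both H ::= L b b and H ::= b and H ::= epsilon — the grammar is not LL(1).

No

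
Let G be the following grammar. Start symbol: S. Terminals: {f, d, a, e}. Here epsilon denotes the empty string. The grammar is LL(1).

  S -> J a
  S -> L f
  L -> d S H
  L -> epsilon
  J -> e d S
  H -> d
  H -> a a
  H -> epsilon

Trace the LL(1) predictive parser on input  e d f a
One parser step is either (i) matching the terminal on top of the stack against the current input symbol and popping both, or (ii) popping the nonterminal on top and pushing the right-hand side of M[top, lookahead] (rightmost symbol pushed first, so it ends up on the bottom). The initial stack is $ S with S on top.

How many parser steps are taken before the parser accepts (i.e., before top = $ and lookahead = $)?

8

step 1: stack=$ S  input=e d f a $  — expand S -> J a
step 2: stack=$ a J  input=e d f a $  — expand J -> e d S
step 3: stack=$ a S d e  input=e d f a $  — match e
step 4: stack=$ a S d  input=d f a $  — match d
step 5: stack=$ a S  input=f a $  — expand S -> L f
step 6: stack=$ a f L  input=f a $  — expand L -> epsilon
step 7: stack=$ a f  input=f a $  — match f
step 8: stack=$ a  input=a $  — match a
Accept reached after 8 steps.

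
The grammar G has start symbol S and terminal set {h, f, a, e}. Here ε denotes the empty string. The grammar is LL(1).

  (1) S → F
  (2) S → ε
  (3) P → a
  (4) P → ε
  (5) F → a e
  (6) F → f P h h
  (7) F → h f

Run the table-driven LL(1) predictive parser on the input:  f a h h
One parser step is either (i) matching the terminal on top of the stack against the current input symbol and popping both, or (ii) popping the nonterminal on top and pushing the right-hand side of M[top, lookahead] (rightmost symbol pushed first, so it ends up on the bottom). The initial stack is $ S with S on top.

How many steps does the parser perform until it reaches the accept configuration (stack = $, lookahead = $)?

     Stack      Input      Action
  1  $ S        f a h h $  expand S → F
  2  $ F        f a h h $  expand F → f P h h
  3  $ h h P f  f a h h $  match f
  4  $ h h P    a h h $    expand P → a
  5  $ h h a    a h h $    match a
  6  $ h h      h h $      match h
  7  $ h        h $        match h
Accept reached after 7 steps.

7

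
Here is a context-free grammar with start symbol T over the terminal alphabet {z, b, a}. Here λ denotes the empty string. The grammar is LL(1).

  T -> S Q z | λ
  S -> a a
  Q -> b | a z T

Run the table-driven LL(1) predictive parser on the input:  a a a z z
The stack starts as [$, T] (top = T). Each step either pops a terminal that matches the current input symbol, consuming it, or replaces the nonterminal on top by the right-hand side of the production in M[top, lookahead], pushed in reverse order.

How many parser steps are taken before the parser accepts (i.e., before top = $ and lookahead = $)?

step 1: stack=$ T  input=a a a z z $  — expand T -> S Q z
step 2: stack=$ z Q S  input=a a a z z $  — expand S -> a a
step 3: stack=$ z Q a a  input=a a a z z $  — match a
step 4: stack=$ z Q a  input=a a z z $  — match a
step 5: stack=$ z Q  input=a z z $  — expand Q -> a z T
step 6: stack=$ z T z a  input=a z z $  — match a
step 7: stack=$ z T z  input=z z $  — match z
step 8: stack=$ z T  input=z $  — expand T -> λ
step 9: stack=$ z  input=z $  — match z
Accept reached after 9 steps.

9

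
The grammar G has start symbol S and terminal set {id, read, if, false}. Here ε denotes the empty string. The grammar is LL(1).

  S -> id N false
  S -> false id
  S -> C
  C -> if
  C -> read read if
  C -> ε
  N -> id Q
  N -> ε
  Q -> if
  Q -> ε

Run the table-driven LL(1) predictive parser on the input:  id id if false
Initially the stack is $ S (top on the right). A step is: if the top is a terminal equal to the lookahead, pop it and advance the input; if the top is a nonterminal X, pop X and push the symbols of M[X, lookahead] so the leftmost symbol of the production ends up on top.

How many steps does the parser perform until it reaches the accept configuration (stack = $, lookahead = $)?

7

step 1: stack=$ S  input=id id if false $  — expand S -> id N false
step 2: stack=$ false N id  input=id id if false $  — match id
step 3: stack=$ false N  input=id if false $  — expand N -> id Q
step 4: stack=$ false Q id  input=id if false $  — match id
step 5: stack=$ false Q  input=if false $  — expand Q -> if
step 6: stack=$ false if  input=if false $  — match if
step 7: stack=$ false  input=false $  — match false
Accept reached after 7 steps.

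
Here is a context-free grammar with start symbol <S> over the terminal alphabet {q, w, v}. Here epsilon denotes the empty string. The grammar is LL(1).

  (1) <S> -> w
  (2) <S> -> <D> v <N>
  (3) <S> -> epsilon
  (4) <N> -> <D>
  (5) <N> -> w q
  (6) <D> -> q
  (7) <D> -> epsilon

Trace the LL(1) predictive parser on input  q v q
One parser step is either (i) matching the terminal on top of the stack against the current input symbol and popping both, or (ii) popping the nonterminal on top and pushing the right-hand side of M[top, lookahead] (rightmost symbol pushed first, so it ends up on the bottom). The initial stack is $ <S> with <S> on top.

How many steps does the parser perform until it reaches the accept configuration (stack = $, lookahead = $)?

7

step 1: stack=$ <S>  input=q v q $  — expand <S> -> <D> v <N>
step 2: stack=$ <N> v <D>  input=q v q $  — expand <D> -> q
step 3: stack=$ <N> v q  input=q v q $  — match q
step 4: stack=$ <N> v  input=v q $  — match v
step 5: stack=$ <N>  input=q $  — expand <N> -> <D>
step 6: stack=$ <D>  input=q $  — expand <D> -> q
step 7: stack=$ q  input=q $  — match q
Accept reached after 7 steps.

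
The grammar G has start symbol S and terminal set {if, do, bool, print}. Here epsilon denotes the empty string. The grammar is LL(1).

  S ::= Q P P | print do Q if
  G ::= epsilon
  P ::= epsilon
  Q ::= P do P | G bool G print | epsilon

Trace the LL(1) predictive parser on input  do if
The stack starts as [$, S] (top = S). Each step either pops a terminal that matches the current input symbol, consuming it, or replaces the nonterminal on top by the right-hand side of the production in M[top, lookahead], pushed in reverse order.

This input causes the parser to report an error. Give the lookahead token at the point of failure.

if

     Stack         Input    Action
  1  $ S           do if $  expand S ::= Q P P
  2  $ P P Q       do if $  expand Q ::= P do P
  3  $ P P P do P  do if $  expand P ::= epsilon
  4  $ P P P do    do if $  match do
  5  $ P P P       if $     expand P ::= epsilon
  6  $ P P         if $     expand P ::= epsilon
  7  $ P           if $     expand P ::= epsilon
  8  $             if $     error: stack empty but input remains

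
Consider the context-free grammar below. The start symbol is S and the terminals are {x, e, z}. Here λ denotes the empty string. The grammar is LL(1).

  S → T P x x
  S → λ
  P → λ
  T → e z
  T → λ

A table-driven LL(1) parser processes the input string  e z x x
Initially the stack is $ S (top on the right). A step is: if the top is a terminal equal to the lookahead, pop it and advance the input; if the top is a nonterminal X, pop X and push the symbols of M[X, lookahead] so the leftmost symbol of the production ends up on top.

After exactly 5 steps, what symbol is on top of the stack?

x

step 1: stack=$ S  input=e z x x $  — expand S → T P x x
step 2: stack=$ x x P T  input=e z x x $  — expand T → e z
step 3: stack=$ x x P z e  input=e z x x $  — match e
step 4: stack=$ x x P z  input=z x x $  — match z
step 5: stack=$ x x P  input=x x $  — expand P → λ
Stack after step 5: $ x x (top = x).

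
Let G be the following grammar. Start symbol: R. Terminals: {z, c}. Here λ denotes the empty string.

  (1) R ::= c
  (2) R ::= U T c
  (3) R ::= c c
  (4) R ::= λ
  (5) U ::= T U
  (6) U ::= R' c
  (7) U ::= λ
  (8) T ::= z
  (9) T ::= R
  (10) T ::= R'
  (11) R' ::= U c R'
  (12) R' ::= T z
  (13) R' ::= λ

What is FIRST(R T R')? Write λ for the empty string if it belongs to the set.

{λ, c, z}

FIRST(R): from R::=c we get {c}; from R::=U T c we get {c, z}; from R::=c c we get {c}; from R::=λ we get {λ}. So FIRST(R) = {λ, c, z}.
FIRST(U): from U::=T U we get {λ, c, z}; from U::=R' c we get {c, z}; from U::=λ we get {λ}. So FIRST(U) = {λ, c, z}.
FIRST(T): from T::=z we get {z}; from T::=R we get {λ, c, z}; from T::=R' we get {λ, c, z}. So FIRST(T) = {λ, c, z}.
FIRST(R'): from R'::=U c R' we get {c, z}; from R'::=T z we get {c, z}; from R'::=λ we get {λ}. So FIRST(R') = {λ, c, z}.
FIRST(R T R'): take FIRST of each symbol in turn, carrying on past any symbol whose FIRST contains λ; result {λ, c, z}.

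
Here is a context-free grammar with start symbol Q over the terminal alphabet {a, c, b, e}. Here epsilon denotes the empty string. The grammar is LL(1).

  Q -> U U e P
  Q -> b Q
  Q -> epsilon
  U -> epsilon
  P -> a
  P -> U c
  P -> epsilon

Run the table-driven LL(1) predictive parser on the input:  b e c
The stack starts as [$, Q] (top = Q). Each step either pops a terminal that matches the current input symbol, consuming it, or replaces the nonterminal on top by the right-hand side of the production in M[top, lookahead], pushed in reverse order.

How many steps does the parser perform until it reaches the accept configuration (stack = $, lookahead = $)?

9

step 1: stack=$ Q  input=b e c $  — expand Q -> b Q
step 2: stack=$ Q b  input=b e c $  — match b
step 3: stack=$ Q  input=e c $  — expand Q -> U U e P
step 4: stack=$ P e U U  input=e c $  — expand U -> epsilon
step 5: stack=$ P e U  input=e c $  — expand U -> epsilon
step 6: stack=$ P e  input=e c $  — match e
step 7: stack=$ P  input=c $  — expand P -> U c
step 8: stack=$ c U  input=c $  — expand U -> epsilon
step 9: stack=$ c  input=c $  — match c
Accept reached after 9 steps.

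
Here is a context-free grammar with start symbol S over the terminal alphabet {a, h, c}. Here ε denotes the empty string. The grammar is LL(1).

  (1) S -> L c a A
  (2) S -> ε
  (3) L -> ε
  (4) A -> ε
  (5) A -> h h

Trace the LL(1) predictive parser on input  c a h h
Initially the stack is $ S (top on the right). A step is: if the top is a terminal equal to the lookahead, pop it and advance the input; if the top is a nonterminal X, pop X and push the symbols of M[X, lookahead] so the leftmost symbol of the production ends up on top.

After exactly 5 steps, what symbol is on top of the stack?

     Stack      Input      Action
  1  $ S        c a h h $  expand S -> L c a A
  2  $ A a c L  c a h h $  expand L -> ε
  3  $ A a c    c a h h $  match c
  4  $ A a      a h h $    match a
  5  $ A        h h $      expand A -> h h
Stack after step 5: $ h h (top = h).

h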